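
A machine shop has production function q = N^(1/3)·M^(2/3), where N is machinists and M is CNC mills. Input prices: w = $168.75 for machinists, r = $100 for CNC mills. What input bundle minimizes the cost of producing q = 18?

Cost minimization requires the marginal rate of technical substitution to equal the input-price ratio: MP_N/MP_M = w/r.
Here MP_N/MP_M = (1/3)·(M/N)/(2/3) = 0.5·(M/N). Setting this equal to 168.75/100 = 1.6875 gives M = 3.375N.
Substituting into q = 18: N^(1/3)·(3.375N)^(2/3) = 18.
Solving, N = 8 and M = 27.

N* = 8, M* = 27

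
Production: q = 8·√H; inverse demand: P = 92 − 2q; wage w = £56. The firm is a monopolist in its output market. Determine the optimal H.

H* = 4

Marginal revenue from the inverse demand is MR = 92 − 4q.
The marginal product is MP_H = 4·H^(-1/2).
A monopolist hires until marginal revenue product equals the wage: MR·MP_H = w.
At H, q = 8·√H. Substituting and solving: (92 − 32·√H)·4·H^(-1/2) = 56 gives H = 4.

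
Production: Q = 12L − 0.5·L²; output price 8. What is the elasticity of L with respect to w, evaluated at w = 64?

ε = -2

From P·MP_L = w with MP_L = 12 − L, labor demand is L(w) = 12 − w/8.
dL/dw = −1/(8) = -0.125.
At w = 64, L = 4, so ε = (dL/dw)·(w/L) = (-0.125)·(64/4) = -2.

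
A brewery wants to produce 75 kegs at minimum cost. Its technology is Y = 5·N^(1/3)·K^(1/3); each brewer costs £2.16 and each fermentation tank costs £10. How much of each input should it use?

Cost minimization requires the marginal rate of technical substitution to equal the input-price ratio: MP_N/MP_K = w/r.
Here MP_N/MP_K = (1/3)·(K/N)/(1/3) = (K/N). Setting this equal to 2.16/10 = 0.216 gives K = 0.216N.
Substituting into Y = 75: 5·N^(1/3)·(0.216N)^(1/3) = 75.
Solving, N = 125 and K = 27.

N* = 125, K* = 27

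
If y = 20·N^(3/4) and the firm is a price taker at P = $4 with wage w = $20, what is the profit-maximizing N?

MP_N = (3/4)·20·N^(-1/4) = 15·N^(-1/4).
Profit maximization for a price taker requires P·MP_N = w: 4·15·N^(-1/4) = 20.
So N^(-1/4) = 1/3, which gives N = 81.

N* = 81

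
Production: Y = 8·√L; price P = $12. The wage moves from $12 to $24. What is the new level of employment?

L* = 4

From P·MP_L = w with MP_L = 4·L^(-1/2), the labor demand is L(w) = (48/w)^(2).
At w = 12: L = 16. At w = 24: L = 4.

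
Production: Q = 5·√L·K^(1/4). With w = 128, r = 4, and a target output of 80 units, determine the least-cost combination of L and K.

Cost minimization requires the marginal rate of technical substitution to equal the input-price ratio: MP_L/MP_K = w/r.
Here MP_L/MP_K = (1/2)·(K/L)/(1/4) = 2·(K/L). Setting this equal to 128/4 = 32 gives K = 16L.
Substituting into Q = 80: 5·L^(1/2)·(16L)^(1/4) = 80.
Solving, L = 16 and K = 256.

L* = 16, K* = 256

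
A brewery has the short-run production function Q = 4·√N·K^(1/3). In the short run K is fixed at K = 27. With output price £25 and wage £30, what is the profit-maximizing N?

N* = 25

With K = 27, MP_N = (1/2)·4·N^(-1/2)·27^(1/3) = 6·N^(-1/2).
Profit maximization for a price taker requires P·MP_N = w: 25·6·N^(-1/2) = 30.
So N^(-1/2) = 0.2, which gives N = 25.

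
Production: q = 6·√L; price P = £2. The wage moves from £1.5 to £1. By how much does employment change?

From P·MP_L = w with MP_L = 3·L^(-1/2), the labor demand is L(w) = (6/w)^(2).
At w = 1.5: L = 16. At w = 1: L = 36.
ΔL = 36 − 16 = 20.

ΔL = 20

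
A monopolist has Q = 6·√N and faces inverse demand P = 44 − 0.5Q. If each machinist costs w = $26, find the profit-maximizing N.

Marginal revenue from the inverse demand is MR = 44 − Q.
The marginal product is MP_N = 3·N^(-1/2).
A monopolist hires until marginal revenue product equals the wage: MR·MP_N = w.
At N, Q = 6·√N. Substituting and solving: (44 − 6·√N)·3·N^(-1/2) = 26 gives N = 9.

N* = 9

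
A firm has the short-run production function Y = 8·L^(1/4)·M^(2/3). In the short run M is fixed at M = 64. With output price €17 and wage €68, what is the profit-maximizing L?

L* = 16

With M = 64, MP_L = (1/4)·8·L^(-3/4)·64^(2/3) = 32·L^(-3/4).
Profit maximization for a price taker requires P·MP_L = w: 17·32·L^(-3/4) = 68.
So L^(-3/4) = 0.125, which gives L = 16.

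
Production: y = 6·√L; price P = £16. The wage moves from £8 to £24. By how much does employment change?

ΔL = -32

From P·MP_L = w with MP_L = 3·L^(-1/2), the labor demand is L(w) = (48/w)^(2).
At w = 8: L = 36. At w = 24: L = 4.
ΔL = 4 − 36 = -32.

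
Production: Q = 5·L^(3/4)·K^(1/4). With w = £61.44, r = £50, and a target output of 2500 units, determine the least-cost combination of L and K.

Cost minimization requires the marginal rate of technical substitution to equal the input-price ratio: MP_L/MP_K = w/r.
Here MP_L/MP_K = (3/4)·(K/L)/(1/4) = 3·(K/L). Setting this equal to 61.44/50 = 1.2288 gives K = 0.4096L.
Substituting into Q = 2500: 5·L^(3/4)·(0.4096L)^(1/4) = 2500.
Solving, L = 625 and K = 256.

L* = 625, K* = 256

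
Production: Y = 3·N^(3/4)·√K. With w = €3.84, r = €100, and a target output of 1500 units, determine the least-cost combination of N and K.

Cost minimization requires the marginal rate of technical substitution to equal the input-price ratio: MP_N/MP_K = w/r.
Here MP_N/MP_K = (3/4)·(K/N)/(1/2) = 1.5·(K/N). Setting this equal to 3.84/100 = 0.0384 gives K = 0.0256N.
Substituting into Y = 1500: 3·N^(3/4)·(0.0256N)^(1/2) = 1500.
Solving, N = 625 and K = 16.

N* = 625, K* = 16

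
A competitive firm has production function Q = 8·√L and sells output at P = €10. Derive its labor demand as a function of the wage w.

MP_L = (1/2)·8·L^(-1/2) = 4·L^(-1/2).
Setting P·MP_L = w: 40·L^(-1/2) = w.
Solving for L: L^(-1/2) = w/40, so L = (40/w)^(2).

L(w) = 1600/w²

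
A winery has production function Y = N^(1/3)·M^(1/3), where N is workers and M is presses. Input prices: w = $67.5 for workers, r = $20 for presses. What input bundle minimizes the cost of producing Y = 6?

Cost minimization requires the marginal rate of technical substitution to equal the input-price ratio: MP_N/MP_M = w/r.
Here MP_N/MP_M = (1/3)·(M/N)/(1/3) = (M/N). Setting this equal to 67.5/20 = 3.375 gives M = 3.375N.
Substituting into Y = 6: N^(1/3)·(3.375N)^(1/3) = 6.
Solving, N = 8 and M = 27.

N* = 8, M* = 27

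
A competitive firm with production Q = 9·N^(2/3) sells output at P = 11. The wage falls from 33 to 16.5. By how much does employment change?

From P·MP_N = w with MP_N = 6·N^(-1/3), the labor demand is N(w) = (66/w)^(3).
At w = 33: N = 8. At w = 16.5: N = 64.
ΔN = 64 − 8 = 56.

ΔN = 56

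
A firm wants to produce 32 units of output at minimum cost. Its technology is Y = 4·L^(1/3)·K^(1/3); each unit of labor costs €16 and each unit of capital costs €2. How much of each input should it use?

Cost minimization requires the marginal rate of technical substitution to equal the input-price ratio: MP_L/MP_K = w/r.
Here MP_L/MP_K = (1/3)·(K/L)/(1/3) = (K/L). Setting this equal to 16/2 = 8 gives K = 8L.
Substituting into Y = 32: 4·L^(1/3)·(8L)^(1/3) = 32.
Solving, L = 8 and K = 64.

L* = 8, K* = 64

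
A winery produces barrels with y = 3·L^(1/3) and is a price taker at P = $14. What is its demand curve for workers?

L(w) = (14/w)^(3/2)

MP_L = (1/3)·3·L^(-2/3) = L^(-2/3).
Setting P·MP_L = w: 14·L^(-2/3) = w.
Solving for L: L^(-2/3) = w/14, so L = (14/w)^(3/2).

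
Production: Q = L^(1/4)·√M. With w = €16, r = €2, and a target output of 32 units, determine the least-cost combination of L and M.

Cost minimization requires the marginal rate of technical substitution to equal the input-price ratio: MP_L/MP_M = w/r.
Here MP_L/MP_M = (1/4)·(M/L)/(1/2) = 0.5·(M/L). Setting this equal to 16/2 = 8 gives M = 16L.
Substituting into Q = 32: L^(1/4)·(16L)^(1/2) = 32.
Solving, L = 16 and M = 256.

L* = 16, M* = 256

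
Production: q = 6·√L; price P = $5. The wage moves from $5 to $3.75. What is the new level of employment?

From P·MP_L = w with MP_L = 3·L^(-1/2), the labor demand is L(w) = (15/w)^(2).
At w = 5: L = 9. At w = 3.75: L = 16.

L* = 16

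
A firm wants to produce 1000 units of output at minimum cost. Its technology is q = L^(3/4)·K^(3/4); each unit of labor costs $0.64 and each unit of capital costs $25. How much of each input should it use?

Cost minimization requires the marginal rate of technical substitution to equal the input-price ratio: MP_L/MP_K = w/r.
Here MP_L/MP_K = (3/4)·(K/L)/(3/4) = (K/L). Setting this equal to 0.64/25 = 0.0256 gives K = 0.0256L.
Substituting into q = 1000: L^(3/4)·(0.0256L)^(3/4) = 1000.
Solving, L = 625 and K = 16.

L* = 625, K* = 16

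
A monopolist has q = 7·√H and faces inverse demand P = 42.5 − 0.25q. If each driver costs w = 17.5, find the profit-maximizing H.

H* = 25

Marginal revenue from the inverse demand is MR = 42.5 − 0.5q.
The marginal product is MP_H = 3.5·H^(-1/2).
A monopolist hires until marginal revenue product equals the wage: MR·MP_H = w.
At H, q = 7·√H. Substituting and solving: (42.5 − 3.5·√H)·3.5·H^(-1/2) = 17.5 gives H = 25.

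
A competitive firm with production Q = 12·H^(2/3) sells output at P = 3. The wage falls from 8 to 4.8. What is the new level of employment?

From P·MP_H = w with MP_H = 8·H^(-1/3), the labor demand is H(w) = (24/w)^(3).
At w = 8: H = 27. At w = 4.8: H = 125.

H* = 125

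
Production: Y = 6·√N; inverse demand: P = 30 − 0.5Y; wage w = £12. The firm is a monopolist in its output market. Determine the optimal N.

N* = 9

Marginal revenue from the inverse demand is MR = 30 − Y.
The marginal product is MP_N = 3·N^(-1/2).
A monopolist hires until marginal revenue product equals the wage: MR·MP_N = w.
At N, Y = 6·√N. Substituting and solving: (30 − 6·√N)·3·N^(-1/2) = 12 gives N = 9.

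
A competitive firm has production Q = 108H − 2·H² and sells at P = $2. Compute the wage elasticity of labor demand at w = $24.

From P·MP_H = w with MP_H = 108 − 4H, labor demand is H(w) = (108 − w/2)/4.
dH/dw = −1/(8) = -0.125.
At w = 24, H = 24, so ε = (dH/dw)·(w/H) = (-0.125)·(24/24) = -0.125.

ε = -0.125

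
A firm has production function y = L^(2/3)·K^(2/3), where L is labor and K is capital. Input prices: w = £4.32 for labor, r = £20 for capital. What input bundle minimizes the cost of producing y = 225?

L* = 125, K* = 27

Cost minimization requires the marginal rate of technical substitution to equal the input-price ratio: MP_L/MP_K = w/r.
Here MP_L/MP_K = (2/3)·(K/L)/(2/3) = (K/L). Setting this equal to 4.32/20 = 0.216 gives K = 0.216L.
Substituting into y = 225: L^(2/3)·(0.216L)^(2/3) = 225.
Solving, L = 125 and K = 27.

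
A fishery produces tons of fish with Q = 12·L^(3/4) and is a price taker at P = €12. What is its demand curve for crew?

MP_L = (3/4)·12·L^(-1/4) = 9·L^(-1/4).
Setting P·MP_L = w: 108·L^(-1/4) = w.
Solving for L: L^(-1/4) = w/108, so L = (108/w)^(4).

L(w) = (108/w)^(4)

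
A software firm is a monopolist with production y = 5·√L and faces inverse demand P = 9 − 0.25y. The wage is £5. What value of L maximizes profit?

Marginal revenue from the inverse demand is MR = 9 − 0.5y.
The marginal product is MP_L = 2.5·L^(-1/2).
A monopolist hires until marginal revenue product equals the wage: MR·MP_L = w.
At L, y = 5·√L. Substituting and solving: (9 − 2.5·√L)·2.5·L^(-1/2) = 5 gives L = 4.

L* = 4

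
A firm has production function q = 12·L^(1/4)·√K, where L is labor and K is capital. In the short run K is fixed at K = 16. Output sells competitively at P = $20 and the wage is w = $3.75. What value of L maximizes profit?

With K = 16, MP_L = (1/4)·12·L^(-3/4)·16^(1/2) = 12·L^(-3/4).
Profit maximization for a price taker requires P·MP_L = w: 20·12·L^(-3/4) = 3.75.
So L^(-3/4) = 0.015625, which gives L = 256.

L* = 256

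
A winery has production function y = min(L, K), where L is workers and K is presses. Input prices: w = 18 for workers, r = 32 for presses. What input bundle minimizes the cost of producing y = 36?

With a fixed-proportions technology, the cost-minimizing bundle uses no slack in either input: L = K = y.
So L = 36 and K = 36.

L* = 36, K* = 36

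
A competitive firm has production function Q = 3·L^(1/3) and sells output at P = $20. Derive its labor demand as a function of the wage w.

L(w) = (20/w)^(3/2)

MP_L = (1/3)·3·L^(-2/3) = L^(-2/3).
Setting P·MP_L = w: 20·L^(-2/3) = w.
Solving for L: L^(-2/3) = w/20, so L = (20/w)^(3/2).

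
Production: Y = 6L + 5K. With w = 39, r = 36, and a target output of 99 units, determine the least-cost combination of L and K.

The inputs are perfect substitutes, so the firm uses whichever has the lower cost per unit of output.
Cost per unit of output via L is w/6 = 6.5; via K it is r/5 = 7.2. L is cheaper.
Producing Y = 99 with L alone: L = 16.5, K = 0.

L* = 16.5, K* = 0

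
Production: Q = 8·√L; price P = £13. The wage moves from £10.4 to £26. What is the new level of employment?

From P·MP_L = w with MP_L = 4·L^(-1/2), the labor demand is L(w) = (52/w)^(2).
At w = 10.4: L = 25. At w = 26: L = 4.

L* = 4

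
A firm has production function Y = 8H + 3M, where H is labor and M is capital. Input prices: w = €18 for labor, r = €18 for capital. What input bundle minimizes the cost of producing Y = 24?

H* = 3, M* = 0

The inputs are perfect substitutes, so the firm uses whichever has the lower cost per unit of output.
Cost per unit of output via H is w/8 = 2.25; via M it is r/3 = 6. H is cheaper.
Producing Y = 24 with H alone: H = 3, M = 0.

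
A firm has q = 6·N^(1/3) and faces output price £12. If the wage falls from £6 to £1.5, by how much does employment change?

ΔN = 56

From P·MP_N = w with MP_N = 2·N^(-2/3), the labor demand is N(w) = (24/w)^(3/2).
At w = 6: N = 8. At w = 1.5: N = 64.
ΔN = 64 − 8 = 56.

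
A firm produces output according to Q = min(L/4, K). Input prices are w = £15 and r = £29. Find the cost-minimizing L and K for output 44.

L* = 176, K* = 44

With a fixed-proportions technology, the cost-minimizing bundle uses no slack in either input: L/4 = K = Q.
So L = 4·44 = 176 and K = 44.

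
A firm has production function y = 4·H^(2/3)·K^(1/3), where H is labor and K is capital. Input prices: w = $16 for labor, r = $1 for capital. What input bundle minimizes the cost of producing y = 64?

H* = 8, K* = 64

Cost minimization requires the marginal rate of technical substitution to equal the input-price ratio: MP_H/MP_K = w/r.
Here MP_H/MP_K = (2/3)·(K/H)/(1/3) = 2·(K/H). Setting this equal to 16/1 = 16 gives K = 8H.
Substituting into y = 64: 4·H^(2/3)·(8H)^(1/3) = 64.
Solving, H = 8 and K = 64.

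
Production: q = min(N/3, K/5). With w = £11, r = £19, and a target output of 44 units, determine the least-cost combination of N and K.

With a fixed-proportions technology, the cost-minimizing bundle uses no slack in either input: N/3 = K/5 = q.
So N = 3·44 = 132 and K = 5·44 = 220.

N* = 132, K* = 220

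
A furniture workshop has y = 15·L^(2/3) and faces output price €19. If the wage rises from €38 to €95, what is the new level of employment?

From P·MP_L = w with MP_L = 10·L^(-1/3), the labor demand is L(w) = (190/w)^(3).
At w = 38: L = 125. At w = 95: L = 8.

L* = 8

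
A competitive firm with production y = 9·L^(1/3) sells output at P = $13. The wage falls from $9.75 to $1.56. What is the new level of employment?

L* = 125

From P·MP_L = w with MP_L = 3·L^(-2/3), the labor demand is L(w) = (39/w)^(3/2).
At w = 9.75: L = 8. At w = 1.56: L = 125.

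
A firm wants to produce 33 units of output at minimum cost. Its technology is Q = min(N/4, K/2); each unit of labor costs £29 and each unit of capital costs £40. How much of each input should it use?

N* = 132, K* = 66

With a fixed-proportions technology, the cost-minimizing bundle uses no slack in either input: N/4 = K/2 = Q.
So N = 4·33 = 132 and K = 2·33 = 66.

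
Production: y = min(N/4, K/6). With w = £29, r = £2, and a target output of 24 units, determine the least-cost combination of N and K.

With a fixed-proportions technology, the cost-minimizing bundle uses no slack in either input: N/4 = K/6 = y.
So N = 4·24 = 96 and K = 6·24 = 144.

N* = 96, K* = 144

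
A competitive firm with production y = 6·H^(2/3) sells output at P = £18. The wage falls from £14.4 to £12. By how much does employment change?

ΔH = 91

From P·MP_H = w with MP_H = 4·H^(-1/3), the labor demand is H(w) = (72/w)^(3).
At w = 14.4: H = 125. At w = 12: H = 216.
ΔH = 216 − 125 = 91.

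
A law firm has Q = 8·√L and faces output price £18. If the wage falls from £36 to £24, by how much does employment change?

From P·MP_L = w with MP_L = 4·L^(-1/2), the labor demand is L(w) = (72/w)^(2).
At w = 36: L = 4. At w = 24: L = 9.
ΔL = 9 − 4 = 5.

ΔL = 5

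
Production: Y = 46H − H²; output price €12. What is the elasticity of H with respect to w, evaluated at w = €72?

ε = -0.15

From P·MP_H = w with MP_H = 46 − 2H, labor demand is H(w) = (46 − w/12)/2.
dH/dw = −1/(24) = -1/24.
At w = 72, H = 20, so ε = (dH/dw)·(w/H) = (-1/24)·(72/20) = -0.15.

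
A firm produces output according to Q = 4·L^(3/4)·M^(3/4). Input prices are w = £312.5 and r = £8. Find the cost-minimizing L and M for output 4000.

L* = 16, M* = 625

Cost minimization requires the marginal rate of technical substitution to equal the input-price ratio: MP_L/MP_M = w/r.
Here MP_L/MP_M = (3/4)·(M/L)/(3/4) = (M/L). Setting this equal to 312.5/8 = 39.0625 gives M = 39.0625L.
Substituting into Q = 4000: 4·L^(3/4)·(39.0625L)^(3/4) = 4000.
Solving, L = 16 and M = 625.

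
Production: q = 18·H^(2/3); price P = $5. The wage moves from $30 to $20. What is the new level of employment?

H* = 27

From P·MP_H = w with MP_H = 12·H^(-1/3), the labor demand is H(w) = (60/w)^(3).
At w = 30: H = 8. At w = 20: H = 27.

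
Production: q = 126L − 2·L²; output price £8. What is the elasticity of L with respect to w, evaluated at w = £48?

ε = -0.05

From P·MP_L = w with MP_L = 126 − 4L, labor demand is L(w) = (126 − w/8)/4.
dL/dw = −1/(32) = -0.03125.
At w = 48, L = 30, so ε = (dL/dw)·(w/L) = (-0.03125)·(48/30) = -0.05.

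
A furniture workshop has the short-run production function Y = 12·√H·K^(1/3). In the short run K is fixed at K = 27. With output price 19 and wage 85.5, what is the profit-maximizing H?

With K = 27, MP_H = (1/2)·12·H^(-1/2)·27^(1/3) = 18·H^(-1/2).
Profit maximization for a price taker requires P·MP_H = w: 19·18·H^(-1/2) = 85.5.
So H^(-1/2) = 0.25, which gives H = 16.

H* = 16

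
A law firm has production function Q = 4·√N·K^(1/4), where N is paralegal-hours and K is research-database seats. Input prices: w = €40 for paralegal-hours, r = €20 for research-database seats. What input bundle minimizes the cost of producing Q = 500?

Cost minimization requires the marginal rate of technical substitution to equal the input-price ratio: MP_N/MP_K = w/r.
Here MP_N/MP_K = (1/2)·(K/N)/(1/4) = 2·(K/N). Setting this equal to 40/20 = 2 gives K = N.
Substituting into Q = 500: 4·N^(1/2)·(N)^(1/4) = 500.
Solving, N = 625 and K = 625.

N* = 625, K* = 625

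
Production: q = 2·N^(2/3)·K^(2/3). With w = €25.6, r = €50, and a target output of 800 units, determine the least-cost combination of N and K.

N* = 125, K* = 64

Cost minimization requires the marginal rate of technical substitution to equal the input-price ratio: MP_N/MP_K = w/r.
Here MP_N/MP_K = (2/3)·(K/N)/(2/3) = (K/N). Setting this equal to 25.6/50 = 0.512 gives K = 0.512N.
Substituting into q = 800: 2·N^(2/3)·(0.512N)^(2/3) = 800.
Solving, N = 125 and K = 64.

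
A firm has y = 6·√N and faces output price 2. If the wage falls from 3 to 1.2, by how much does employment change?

ΔN = 21

From P·MP_N = w with MP_N = 3·N^(-1/2), the labor demand is N(w) = (6/w)^(2).
At w = 3: N = 4. At w = 1.2: N = 25.
ΔN = 25 − 4 = 21.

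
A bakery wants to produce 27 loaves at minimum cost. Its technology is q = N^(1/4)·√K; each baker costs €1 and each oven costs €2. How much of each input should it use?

Cost minimization requires the marginal rate of technical substitution to equal the input-price ratio: MP_N/MP_K = w/r.
Here MP_N/MP_K = (1/4)·(K/N)/(1/2) = 0.5·(K/N). Setting this equal to 1/2 = 0.5 gives K = N.
Substituting into q = 27: N^(1/4)·(N)^(1/2) = 27.
Solving, N = 81 and K = 81.

N* = 81, K* = 81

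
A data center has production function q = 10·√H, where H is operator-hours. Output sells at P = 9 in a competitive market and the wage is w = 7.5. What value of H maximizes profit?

H* = 36

MP_H = (1/2)·10·H^(-1/2) = 5·H^(-1/2).
Profit maximization for a price taker requires P·MP_H = w: 9·5·H^(-1/2) = 7.5.
So H^(-1/2) = 1/6, which gives H = 36.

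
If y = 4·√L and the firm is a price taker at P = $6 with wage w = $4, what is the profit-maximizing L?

L* = 9

MP_L = (1/2)·4·L^(-1/2) = 2·L^(-1/2).
Profit maximization for a price taker requires P·MP_L = w: 6·2·L^(-1/2) = 4.
So L^(-1/2) = 1/3, which gives L = 9.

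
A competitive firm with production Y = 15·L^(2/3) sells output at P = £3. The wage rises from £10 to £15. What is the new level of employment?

From P·MP_L = w with MP_L = 10·L^(-1/3), the labor demand is L(w) = (30/w)^(3).
At w = 10: L = 27. At w = 15: L = 8.

L* = 8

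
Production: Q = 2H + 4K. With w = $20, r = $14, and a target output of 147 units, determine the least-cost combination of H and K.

The inputs are perfect substitutes, so the firm uses whichever has the lower cost per unit of output.
Cost per unit of output via H is w/2 = 10; via K it is r/4 = 3.5. K is cheaper.
Producing Q = 147 with K alone: H = 0, K = 36.75.

H* = 0, K* = 36.75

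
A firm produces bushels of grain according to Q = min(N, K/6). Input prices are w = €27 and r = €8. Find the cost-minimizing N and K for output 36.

With a fixed-proportions technology, the cost-minimizing bundle uses no slack in either input: N = K/6 = Q.
So N = 36 and K = 6·36 = 216.

N* = 36, K* = 216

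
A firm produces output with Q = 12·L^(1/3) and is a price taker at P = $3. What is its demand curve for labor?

L(w) = (12/w)^(3/2)

MP_L = (1/3)·12·L^(-2/3) = 4·L^(-2/3).
Setting P·MP_L = w: 12·L^(-2/3) = w.
Solving for L: L^(-2/3) = w/12, so L = (12/w)^(3/2).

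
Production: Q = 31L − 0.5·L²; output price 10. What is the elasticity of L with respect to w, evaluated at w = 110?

ε = -0.55

From P·MP_L = w with MP_L = 31 − L, labor demand is L(w) = 31 − w/10.
dL/dw = −1/(10) = -0.1.
At w = 110, L = 20, so ε = (dL/dw)·(w/L) = (-0.1)·(110/20) = -0.55.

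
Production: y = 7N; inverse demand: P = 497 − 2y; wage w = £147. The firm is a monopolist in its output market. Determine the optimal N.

N* = 17

Marginal revenue from the inverse demand is MR = 497 − 4y.
The marginal product is MP_N = 7.
A monopolist hires until marginal revenue product equals the wage: MR·MP_N = w.
(497 − 28N)·7 = 147, so N = 17.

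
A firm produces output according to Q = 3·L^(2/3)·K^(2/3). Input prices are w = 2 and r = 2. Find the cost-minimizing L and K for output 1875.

Cost minimization requires the marginal rate of technical substitution to equal the input-price ratio: MP_L/MP_K = w/r.
Here MP_L/MP_K = (2/3)·(K/L)/(2/3) = (K/L). Setting this equal to 2/2 = 1 gives K = L.
Substituting into Q = 1875: 3·L^(2/3)·(L)^(2/3) = 1875.
Solving, L = 125 and K = 125.

L* = 125, K* = 125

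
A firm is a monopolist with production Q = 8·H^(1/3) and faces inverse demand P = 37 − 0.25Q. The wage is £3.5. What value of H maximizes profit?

H* = 64

Marginal revenue from the inverse demand is MR = 37 − 0.5Q.
The marginal product is MP_H = (8/3)·H^(-2/3).
A monopolist hires until marginal revenue product equals the wage: MR·MP_H = w.
At H, Q = 8·H^(1/3). Substituting and solving: (37 − 4·H^(1/3))·(8/3)·H^(-2/3) = 3.5 gives H = 64.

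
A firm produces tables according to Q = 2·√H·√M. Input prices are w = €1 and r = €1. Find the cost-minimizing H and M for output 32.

Cost minimization requires the marginal rate of technical substitution to equal the input-price ratio: MP_H/MP_M = w/r.
Here MP_H/MP_M = (1/2)·(M/H)/(1/2) = (M/H). Setting this equal to 1/1 = 1 gives M = H.
Substituting into Q = 32: 2·H^(1/2)·(H)^(1/2) = 32.
Solving, H = 16 and M = 16.

H* = 16, M* = 16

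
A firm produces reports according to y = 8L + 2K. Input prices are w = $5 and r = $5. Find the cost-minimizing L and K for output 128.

L* = 16, K* = 0

The inputs are perfect substitutes, so the firm uses whichever has the lower cost per unit of output.
Cost per unit of output via L is w/8 = 0.625; via K it is r/2 = 2.5. L is cheaper.
Producing y = 128 with L alone: L = 16, K = 0.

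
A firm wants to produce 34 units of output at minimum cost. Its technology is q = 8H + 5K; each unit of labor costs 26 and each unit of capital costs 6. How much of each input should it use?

H* = 0, K* = 6.8

The inputs are perfect substitutes, so the firm uses whichever has the lower cost per unit of output.
Cost per unit of output via H is w/8 = 3.25; via K it is r/5 = 1.2. K is cheaper.
Producing q = 34 with K alone: H = 0, K = 6.8.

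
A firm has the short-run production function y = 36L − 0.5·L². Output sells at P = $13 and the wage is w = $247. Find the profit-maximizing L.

L* = 17

The marginal product of L is MP_L = 36 − L.
A price-taking firm hires until the value of the marginal product equals the wage: P·MP_L = w, so 13·(36 − L) = 247.
Then 36 − L = 19, giving L = 17.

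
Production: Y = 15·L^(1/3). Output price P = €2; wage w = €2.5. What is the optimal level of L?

MP_L = (1/3)·15·L^(-2/3) = 5·L^(-2/3).
Profit maximization for a price taker requires P·MP_L = w: 2·5·L^(-2/3) = 2.5.
So L^(-2/3) = 0.25, which gives L = 8.

L* = 8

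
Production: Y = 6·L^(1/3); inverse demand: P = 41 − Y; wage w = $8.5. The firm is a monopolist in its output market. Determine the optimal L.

L* = 8

Marginal revenue from the inverse demand is MR = 41 − 2Y.
The marginal product is MP_L = 2·L^(-2/3).
A monopolist hires until marginal revenue product equals the wage: MR·MP_L = w.
At L, Y = 6·L^(1/3). Substituting and solving: (41 − 12·L^(1/3))·2·L^(-2/3) = 8.5 gives L = 8.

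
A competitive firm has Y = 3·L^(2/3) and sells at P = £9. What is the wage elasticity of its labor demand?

ε = -3

MP_L = (2/3)·3·L^(-1/3), so P·MP_L = w gives 18·L^(-1/3) = w.
Solving, L(w) = (18/w)^(3). This is a constant-elasticity form: L ∝ w^(−3), so ε = −3.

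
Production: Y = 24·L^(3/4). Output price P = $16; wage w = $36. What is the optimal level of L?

MP_L = (3/4)·24·L^(-1/4) = 18·L^(-1/4).
Profit maximization for a price taker requires P·MP_L = w: 16·18·L^(-1/4) = 36.
So L^(-1/4) = 0.125, which gives L = 4096.

L* = 4096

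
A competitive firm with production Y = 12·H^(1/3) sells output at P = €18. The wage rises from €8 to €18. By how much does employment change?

From P·MP_H = w with MP_H = 4·H^(-2/3), the labor demand is H(w) = (72/w)^(3/2).
At w = 8: H = 27. At w = 18: H = 8.
ΔH = 8 − 27 = -19.

ΔH = -19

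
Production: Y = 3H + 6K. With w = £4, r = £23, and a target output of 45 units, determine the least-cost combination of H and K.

H* = 15, K* = 0

The inputs are perfect substitutes, so the firm uses whichever has the lower cost per unit of output.
Cost per unit of output via H is w/3 = 4/3; via K it is r/6 = 23/6. H is cheaper.
Producing Y = 45 with H alone: H = 15, K = 0.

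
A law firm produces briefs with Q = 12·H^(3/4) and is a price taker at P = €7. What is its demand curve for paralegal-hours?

MP_H = (3/4)·12·H^(-1/4) = 9·H^(-1/4).
Setting P·MP_H = w: 63·H^(-1/4) = w.
Solving for H: H^(-1/4) = w/63, so H = (63/w)^(4).

H(w) = (63/w)^(4)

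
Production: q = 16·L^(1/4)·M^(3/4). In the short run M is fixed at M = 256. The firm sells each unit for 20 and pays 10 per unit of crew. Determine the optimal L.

With M = 256, MP_L = (1/4)·16·L^(-3/4)·256^(3/4) = 256·L^(-3/4).
Profit maximization for a price taker requires P·MP_L = w: 20·256·L^(-3/4) = 10.
So L^(-3/4) = 0.001953125, which gives L = 4096.

L* = 4096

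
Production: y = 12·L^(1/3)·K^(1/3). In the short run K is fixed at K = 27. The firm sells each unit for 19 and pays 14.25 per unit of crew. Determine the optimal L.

With K = 27, MP_L = (1/3)·12·L^(-2/3)·27^(1/3) = 12·L^(-2/3).
Profit maximization for a price taker requires P·MP_L = w: 19·12·L^(-2/3) = 14.25.
So L^(-2/3) = 0.0625, which gives L = 64.

L* = 64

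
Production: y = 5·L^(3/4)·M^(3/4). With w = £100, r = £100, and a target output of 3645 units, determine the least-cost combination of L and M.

Cost minimization requires the marginal rate of technical substitution to equal the input-price ratio: MP_L/MP_M = w/r.
Here MP_L/MP_M = (3/4)·(M/L)/(3/4) = (M/L). Setting this equal to 100/100 = 1 gives M = L.
Substituting into y = 3645: 5·L^(3/4)·(L)^(3/4) = 3645.
Solving, L = 81 and M = 81.

L* = 81, M* = 81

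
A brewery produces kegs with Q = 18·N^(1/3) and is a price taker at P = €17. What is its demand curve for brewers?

MP_N = (1/3)·18·N^(-2/3) = 6·N^(-2/3).
Setting P·MP_N = w: 102·N^(-2/3) = w.
Solving for N: N^(-2/3) = w/102, so N = (102/w)^(3/2).

N(w) = (102/w)^(3/2)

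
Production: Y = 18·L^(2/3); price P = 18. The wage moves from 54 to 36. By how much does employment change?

ΔL = 152

From P·MP_L = w with MP_L = 12·L^(-1/3), the labor demand is L(w) = (216/w)^(3).
At w = 54: L = 64. At w = 36: L = 216.
ΔL = 216 − 64 = 152.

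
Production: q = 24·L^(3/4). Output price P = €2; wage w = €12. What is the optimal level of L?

MP_L = (3/4)·24·L^(-1/4) = 18·L^(-1/4).
Profit maximization for a price taker requires P·MP_L = w: 2·18·L^(-1/4) = 12.
So L^(-1/4) = 1/3, which gives L = 81.

L* = 81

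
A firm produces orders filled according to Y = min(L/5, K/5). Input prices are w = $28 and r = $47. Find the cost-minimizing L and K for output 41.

L* = 205, K* = 205

With a fixed-proportions technology, the cost-minimizing bundle uses no slack in either input: L/5 = K/5 = Y.
So L = 5·41 = 205 and K = 5·41 = 205.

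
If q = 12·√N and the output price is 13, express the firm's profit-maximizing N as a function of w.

MP_N = (1/2)·12·N^(-1/2) = 6·N^(-1/2).
Setting P·MP_N = w: 78·N^(-1/2) = w.
Solving for N: N^(-1/2) = w/78, so N = (78/w)^(2).

N(w) = 6084/w²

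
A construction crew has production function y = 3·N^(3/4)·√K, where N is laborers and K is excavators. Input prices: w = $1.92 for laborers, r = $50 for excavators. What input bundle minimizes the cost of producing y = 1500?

Cost minimization requires the marginal rate of technical substitution to equal the input-price ratio: MP_N/MP_K = w/r.
Here MP_N/MP_K = (3/4)·(K/N)/(1/2) = 1.5·(K/N). Setting this equal to 1.92/50 = 0.0384 gives K = 0.0256N.
Substituting into y = 1500: 3·N^(3/4)·(0.0256N)^(1/2) = 1500.
Solving, N = 625 and K = 16.

N* = 625, K* = 16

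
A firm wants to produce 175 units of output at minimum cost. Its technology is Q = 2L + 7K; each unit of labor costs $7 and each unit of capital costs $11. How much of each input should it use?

The inputs are perfect substitutes, so the firm uses whichever has the lower cost per unit of output.
Cost per unit of output via L is w/2 = 3.5; via K it is r/7 = 11/7. K is cheaper.
Producing Q = 175 with K alone: L = 0, K = 25.

L* = 0, K* = 25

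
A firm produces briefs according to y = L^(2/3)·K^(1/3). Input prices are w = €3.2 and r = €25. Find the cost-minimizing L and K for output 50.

L* = 125, K* = 8

Cost minimization requires the marginal rate of technical substitution to equal the input-price ratio: MP_L/MP_K = w/r.
Here MP_L/MP_K = (2/3)·(K/L)/(1/3) = 2·(K/L). Setting this equal to 3.2/25 = 0.128 gives K = 0.064L.
Substituting into y = 50: L^(2/3)·(0.064L)^(1/3) = 50.
Solving, L = 125 and K = 8.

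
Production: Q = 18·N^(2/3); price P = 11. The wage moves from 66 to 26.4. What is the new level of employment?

N* = 125

From P·MP_N = w with MP_N = 12·N^(-1/3), the labor demand is N(w) = (132/w)^(3).
At w = 66: N = 8. At w = 26.4: N = 125.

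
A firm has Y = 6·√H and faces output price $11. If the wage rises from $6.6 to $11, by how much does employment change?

From P·MP_H = w with MP_H = 3·H^(-1/2), the labor demand is H(w) = (33/w)^(2).
At w = 6.6: H = 25. At w = 11: H = 9.
ΔH = 9 − 25 = -16.

ΔH = -16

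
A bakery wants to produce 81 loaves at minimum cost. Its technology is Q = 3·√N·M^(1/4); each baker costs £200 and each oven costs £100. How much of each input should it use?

N* = 81, M* = 81

Cost minimization requires the marginal rate of technical substitution to equal the input-price ratio: MP_N/MP_M = w/r.
Here MP_N/MP_M = (1/2)·(M/N)/(1/4) = 2·(M/N). Setting this equal to 200/100 = 2 gives M = N.
Substituting into Q = 81: 3·N^(1/2)·(N)^(1/4) = 81.
Solving, N = 81 and M = 81.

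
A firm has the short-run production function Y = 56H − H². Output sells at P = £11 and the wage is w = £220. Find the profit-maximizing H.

H* = 18

The marginal product of H is MP_H = 56 − 2H.
A price-taking firm hires until the value of the marginal product equals the wage: P·MP_H = w, so 11·(56 − 2H) = 220.
Then 56 − 2H = 20, giving H = 18.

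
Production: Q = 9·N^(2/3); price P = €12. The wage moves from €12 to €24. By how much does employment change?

From P·MP_N = w with MP_N = 6·N^(-1/3), the labor demand is N(w) = (72/w)^(3).
At w = 12: N = 216. At w = 24: N = 27.
ΔN = 27 − 216 = -189.

ΔN = -189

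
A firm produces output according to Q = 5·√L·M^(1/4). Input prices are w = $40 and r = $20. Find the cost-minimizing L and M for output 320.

L* = 256, M* = 256

Cost minimization requires the marginal rate of technical substitution to equal the input-price ratio: MP_L/MP_M = w/r.
Here MP_L/MP_M = (1/2)·(M/L)/(1/4) = 2·(M/L). Setting this equal to 40/20 = 2 gives M = L.
Substituting into Q = 320: 5·L^(1/2)·(L)^(1/4) = 320.
Solving, L = 256 and M = 256.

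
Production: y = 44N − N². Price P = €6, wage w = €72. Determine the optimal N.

The marginal product of N is MP_N = 44 − 2N.
A price-taking firm hires until the value of the marginal product equals the wage: P·MP_N = w, so 6·(44 − 2N) = 72.
Then 44 − 2N = 12, giving N = 16.

N* = 16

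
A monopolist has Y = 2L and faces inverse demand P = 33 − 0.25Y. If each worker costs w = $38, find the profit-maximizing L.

Marginal revenue from the inverse demand is MR = 33 − 0.5Y.
The marginal product is MP_L = 2.
A monopolist hires until marginal revenue product equals the wage: MR·MP_L = w.
(33 − L)·2 = 38, so L = 14.

L* = 14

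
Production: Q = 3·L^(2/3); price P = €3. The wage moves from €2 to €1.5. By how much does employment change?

ΔL = 37

From P·MP_L = w with MP_L = 2·L^(-1/3), the labor demand is L(w) = (6/w)^(3).
At w = 2: L = 27. At w = 1.5: L = 64.
ΔL = 64 − 27 = 37.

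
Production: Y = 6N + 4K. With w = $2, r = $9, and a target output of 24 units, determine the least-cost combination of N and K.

N* = 4, K* = 0

The inputs are perfect substitutes, so the firm uses whichever has the lower cost per unit of output.
Cost per unit of output via N is w/6 = 1/3; via K it is r/4 = 2.25. N is cheaper.
Producing Y = 24 with N alone: N = 4, K = 0.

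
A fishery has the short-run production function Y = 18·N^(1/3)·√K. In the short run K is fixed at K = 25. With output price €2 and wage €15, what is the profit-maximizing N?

With K = 25, MP_N = (1/3)·18·N^(-2/3)·25^(1/2) = 30·N^(-2/3).
Profit maximization for a price taker requires P·MP_N = w: 2·30·N^(-2/3) = 15.
So N^(-2/3) = 0.25, which gives N = 8.

N* = 8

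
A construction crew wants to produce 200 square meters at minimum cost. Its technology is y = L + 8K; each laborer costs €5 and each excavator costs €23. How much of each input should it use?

The inputs are perfect substitutes, so the firm uses whichever has the lower cost per unit of output.
Cost per unit of output via L is 5; via K it is 2.875. K is cheaper.
Producing y = 200 with K alone: L = 0, K = 25.

L* = 0, K* = 25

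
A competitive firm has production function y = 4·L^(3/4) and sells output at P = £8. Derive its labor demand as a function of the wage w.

L(w) = 331776/w^(4)

MP_L = (3/4)·4·L^(-1/4) = 3·L^(-1/4).
Setting P·MP_L = w: 24·L^(-1/4) = w.
Solving for L: L^(-1/4) = w/24, so L = (24/w)^(4).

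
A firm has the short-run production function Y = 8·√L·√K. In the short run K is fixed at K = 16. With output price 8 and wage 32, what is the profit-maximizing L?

With K = 16, MP_L = (1/2)·8·L^(-1/2)·16^(1/2) = 16·L^(-1/2).
Profit maximization for a price taker requires P·MP_L = w: 8·16·L^(-1/2) = 32.
So L^(-1/2) = 0.25, which gives L = 16.

L* = 16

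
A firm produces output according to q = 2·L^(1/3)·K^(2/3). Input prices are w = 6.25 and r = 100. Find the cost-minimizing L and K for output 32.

L* = 64, K* = 8

Cost minimization requires the marginal rate of technical substitution to equal the input-price ratio: MP_L/MP_K = w/r.
Here MP_L/MP_K = (1/3)·(K/L)/(2/3) = 0.5·(K/L). Setting this equal to 6.25/100 = 0.0625 gives K = 0.125L.
Substituting into q = 32: 2·L^(1/3)·(0.125L)^(2/3) = 32.
Solving, L = 64 and K = 8.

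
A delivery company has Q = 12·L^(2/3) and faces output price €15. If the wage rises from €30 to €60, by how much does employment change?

From P·MP_L = w with MP_L = 8·L^(-1/3), the labor demand is L(w) = (120/w)^(3).
At w = 30: L = 64. At w = 60: L = 8.
ΔL = 8 − 64 = -56.

ΔL = -56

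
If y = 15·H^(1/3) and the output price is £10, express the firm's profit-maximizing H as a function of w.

H(w) = (50/w)^(3/2)

MP_H = (1/3)·15·H^(-2/3) = 5·H^(-2/3).
Setting P·MP_H = w: 50·H^(-2/3) = w.
Solving for H: H^(-2/3) = w/50, so H = (50/w)^(3/2).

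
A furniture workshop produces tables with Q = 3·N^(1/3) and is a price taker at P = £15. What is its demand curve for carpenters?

N(w) = (15/w)^(3/2)

MP_N = (1/3)·3·N^(-2/3) = N^(-2/3).
Setting P·MP_N = w: 15·N^(-2/3) = w.
Solving for N: N^(-2/3) = w/15, so N = (15/w)^(3/2).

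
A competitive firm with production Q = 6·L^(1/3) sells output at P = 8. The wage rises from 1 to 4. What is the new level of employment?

L* = 8

From P·MP_L = w with MP_L = 2·L^(-2/3), the labor demand is L(w) = (16/w)^(3/2).
At w = 1: L = 64. At w = 4: L = 8.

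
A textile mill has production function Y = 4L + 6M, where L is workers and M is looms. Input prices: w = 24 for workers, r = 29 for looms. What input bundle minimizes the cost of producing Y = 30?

The inputs are perfect substitutes, so the firm uses whichever has the lower cost per unit of output.
Cost per unit of output via L is w/4 = 6; via M it is r/6 = 29/6. M is cheaper.
Producing Y = 30 with M alone: L = 0, M = 5.

L* = 0, M* = 5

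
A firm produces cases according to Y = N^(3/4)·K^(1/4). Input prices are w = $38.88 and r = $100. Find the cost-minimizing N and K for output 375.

N* = 625, K* = 81

Cost minimization requires the marginal rate of technical substitution to equal the input-price ratio: MP_N/MP_K = w/r.
Here MP_N/MP_K = (3/4)·(K/N)/(1/4) = 3·(K/N). Setting this equal to 38.88/100 = 0.3888 gives K = 0.1296N.
Substituting into Y = 375: N^(3/4)·(0.1296N)^(1/4) = 375.
Solving, N = 625 and K = 81.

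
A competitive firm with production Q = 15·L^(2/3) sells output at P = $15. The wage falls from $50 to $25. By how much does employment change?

ΔL = 189

From P·MP_L = w with MP_L = 10·L^(-1/3), the labor demand is L(w) = (150/w)^(3).
At w = 50: L = 27. At w = 25: L = 216.
ΔL = 216 − 27 = 189.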